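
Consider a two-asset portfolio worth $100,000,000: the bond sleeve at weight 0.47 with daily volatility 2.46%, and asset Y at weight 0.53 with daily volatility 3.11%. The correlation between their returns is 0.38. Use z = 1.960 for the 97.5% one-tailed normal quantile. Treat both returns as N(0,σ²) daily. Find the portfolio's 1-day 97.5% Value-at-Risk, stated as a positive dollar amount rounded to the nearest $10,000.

σ_p² = 0.47²·2.46² + 0.53²·3.11² + 2·0.38·0.47·0.53·2.46·3.11 = 5.5021 (%²).
σ_p = √5.5021 = 2.346%.
VaR = 1.960 × 2.346% = 4.598%; on $100,000,000 that is $4,598,000.

$4,600,000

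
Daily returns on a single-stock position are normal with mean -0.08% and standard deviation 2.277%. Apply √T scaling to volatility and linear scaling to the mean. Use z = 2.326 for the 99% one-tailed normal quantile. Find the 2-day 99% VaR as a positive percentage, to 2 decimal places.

7.65%

σ_{2d} = 2.277% × √2 = 3.220%; μ_{2d} = 2 × -0.08% = -0.160%.
VaR = −(-0.160%) + 2.326 × 3.220% = 7.650%.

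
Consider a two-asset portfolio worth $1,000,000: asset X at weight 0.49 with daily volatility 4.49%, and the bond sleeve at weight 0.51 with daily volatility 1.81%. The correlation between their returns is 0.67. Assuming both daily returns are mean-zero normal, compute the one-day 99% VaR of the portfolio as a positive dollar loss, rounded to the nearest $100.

$67,500

σ_p² = 0.49²·4.49² + 0.51²·1.81² + 2·0.67·0.49·0.51·4.49·1.81 = 8.4140 (%²).
σ_p = √8.4140 = 2.901%.
At 99%, z = 2.326.
VaR = 2.326 × 2.901% = 6.748%; on $1,000,000 that is $67,480.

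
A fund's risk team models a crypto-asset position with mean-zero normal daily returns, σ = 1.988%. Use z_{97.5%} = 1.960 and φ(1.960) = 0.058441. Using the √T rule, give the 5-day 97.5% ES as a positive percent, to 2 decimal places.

σ_{5d} = 1.988% × √5 = 4.445%.
ES multiplier = φ(z)/(1−α) = 0.058441/0.025 = 2.338.
ES = 4.445% × 2.338 = 10.392%.

10.39%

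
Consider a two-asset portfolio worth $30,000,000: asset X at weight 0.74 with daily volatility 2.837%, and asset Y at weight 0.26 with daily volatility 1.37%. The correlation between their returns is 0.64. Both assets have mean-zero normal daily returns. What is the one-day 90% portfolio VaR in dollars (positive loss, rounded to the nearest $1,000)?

σ_p² = 0.74²·2.837² + 0.26²·1.37² + 2·0.64·0.74·0.26·2.837·1.37 = 5.4915 (%²).
σ_p = √5.4915 = 2.343%.
At 90%, z = 1.282.
VaR = 1.282 × 2.343% = 3.004%; on $30,000,000 that is $901,200.

$901,000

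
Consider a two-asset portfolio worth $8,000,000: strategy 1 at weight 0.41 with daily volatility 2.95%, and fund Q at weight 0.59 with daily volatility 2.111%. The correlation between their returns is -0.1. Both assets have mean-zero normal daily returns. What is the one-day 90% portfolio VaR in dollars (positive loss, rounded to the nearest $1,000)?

σ_p² = 0.41²·2.95² + 0.59²·2.111² + 2·-0.1·0.41·0.59·2.95·2.111 = 2.7129 (%²).
σ_p = √2.7129 = 1.647%.
At 90%, z = 1.282.
VaR = 1.282 × 1.647% = 2.111%; on $8,000,000 that is $168,880.

$169,000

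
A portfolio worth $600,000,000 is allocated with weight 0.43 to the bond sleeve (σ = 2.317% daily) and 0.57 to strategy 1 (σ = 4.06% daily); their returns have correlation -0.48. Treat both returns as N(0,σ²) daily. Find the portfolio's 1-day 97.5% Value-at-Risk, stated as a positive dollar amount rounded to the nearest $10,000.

σ_p² = 0.43²·2.317² + 0.57²·4.06² + 2·-0.48·0.43·0.57·2.317·4.06 = 4.1347 (%²).
σ_p = √4.1347 = 2.033%.
At 97.5%, z = 1.960.
VaR = 1.960 × 2.033% = 3.985%; on $600,000,000 that is $23,910,000.

$23,910,000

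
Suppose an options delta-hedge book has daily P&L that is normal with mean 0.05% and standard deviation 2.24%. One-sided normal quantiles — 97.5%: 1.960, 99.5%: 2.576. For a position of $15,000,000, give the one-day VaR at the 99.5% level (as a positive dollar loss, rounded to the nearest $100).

VaR = −μ + z·σ = −(0.05%) + 2.576 × 2.24% = 5.720%.
On $15,000,000: 0.05720 × $15,000,000 = $858,000.

$858,000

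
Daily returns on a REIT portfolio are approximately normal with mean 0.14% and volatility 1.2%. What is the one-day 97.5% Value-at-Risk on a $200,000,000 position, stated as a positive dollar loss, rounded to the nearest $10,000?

$4,420,000

At 97.5% one-sided, z = 1.960.
VaR = −μ + z·σ = −(0.14%) + 1.960 × 1.2% = 2.212%.
On $200,000,000: 0.02212 × $200,000,000 = $4,424,000.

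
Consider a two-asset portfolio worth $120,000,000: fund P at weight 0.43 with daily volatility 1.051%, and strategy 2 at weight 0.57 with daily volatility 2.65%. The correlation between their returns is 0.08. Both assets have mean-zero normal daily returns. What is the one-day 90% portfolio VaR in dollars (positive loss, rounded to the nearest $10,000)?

σ_p² = 0.43²·1.051² + 0.57²·2.65² + 2·0.08·0.43·0.57·1.051·2.65 = 2.5951 (%²).
σ_p = √2.5951 = 1.611%.
At 90%, z = 1.282.
VaR = 1.282 × 1.611% = 2.065%; on $120,000,000 that is $2,478,000.

$2,480,000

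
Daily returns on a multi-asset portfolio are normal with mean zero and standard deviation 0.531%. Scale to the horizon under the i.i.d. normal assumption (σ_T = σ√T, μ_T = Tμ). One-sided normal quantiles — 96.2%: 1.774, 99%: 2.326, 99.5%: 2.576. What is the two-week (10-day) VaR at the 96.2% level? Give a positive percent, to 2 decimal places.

2.98%

σ_{10d} = 0.531% × √10 = 1.679%.
VaR = 1.774 × 1.679% = 2.979%.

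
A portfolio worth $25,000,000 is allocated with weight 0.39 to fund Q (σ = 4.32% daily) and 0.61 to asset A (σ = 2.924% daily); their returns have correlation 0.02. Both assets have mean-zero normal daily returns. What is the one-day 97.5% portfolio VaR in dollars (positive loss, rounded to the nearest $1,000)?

σ_p² = 0.39²·4.32² + 0.61²·2.924² + 2·0.02·0.39·0.61·4.32·2.924 = 6.1401 (%²).
σ_p = √6.1401 = 2.478%.
At 97.5%, z = 1.960.
VaR = 1.960 × 2.478% = 4.857%; on $25,000,000 that is $1,214,250.

$1,214,000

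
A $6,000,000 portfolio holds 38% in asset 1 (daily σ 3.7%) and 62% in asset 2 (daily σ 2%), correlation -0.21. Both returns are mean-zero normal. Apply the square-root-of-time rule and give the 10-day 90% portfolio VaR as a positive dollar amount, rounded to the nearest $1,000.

$406,000

σ_p = √(0.38²·3.7² + 0.62²·2² + 2·-0.21·0.38·0.62·3.7·2) = 1.668%.
σ_{10d} = 1.668% × √10 = 5.275%.
z(90%) = 1.282.
VaR = 1.282 × 5.275% = 6.763%; on $6,000,000 that is $405,780.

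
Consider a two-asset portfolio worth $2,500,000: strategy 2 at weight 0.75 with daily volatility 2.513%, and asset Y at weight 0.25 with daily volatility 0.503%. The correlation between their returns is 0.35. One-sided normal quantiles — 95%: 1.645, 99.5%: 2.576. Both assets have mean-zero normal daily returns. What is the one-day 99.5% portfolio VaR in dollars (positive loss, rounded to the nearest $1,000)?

$124,000

σ_p² = 0.75²·2.513² + 0.25²·0.503² + 2·0.35·0.75·0.25·2.513·0.503 = 3.7340 (%²).
σ_p = √3.7340 = 1.932%.
VaR = 2.576 × 1.932% = 4.977%; on $2,500,000 that is $124,425.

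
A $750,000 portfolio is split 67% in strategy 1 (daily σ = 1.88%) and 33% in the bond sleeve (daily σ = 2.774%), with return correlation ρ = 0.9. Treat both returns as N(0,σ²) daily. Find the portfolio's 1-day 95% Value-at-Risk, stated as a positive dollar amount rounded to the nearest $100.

$26,200

σ_p² = 0.67²·1.88² + 0.33²·2.774² + 2·0.9·0.67·0.33·1.88·2.774 = 4.5001 (%²).
σ_p = √4.5001 = 2.121%.
At 95%, z = 1.645.
VaR = 1.645 × 2.121% = 3.489%; on $750,000 that is $26,167.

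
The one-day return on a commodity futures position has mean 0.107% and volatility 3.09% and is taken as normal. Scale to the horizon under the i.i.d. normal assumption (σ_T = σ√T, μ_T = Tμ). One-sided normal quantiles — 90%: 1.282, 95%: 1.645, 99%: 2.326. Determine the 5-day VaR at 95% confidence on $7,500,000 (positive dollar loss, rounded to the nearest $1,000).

σ_{5d} = 3.09% × √5 = 6.909%; μ_{5d} = 5 × 0.107% = 0.535%.
VaR = −(0.535%) + 1.645 × 6.909% = 10.830%.
On $7,500,000: 0.10830 × $7,500,000 = $812,250.

$812,000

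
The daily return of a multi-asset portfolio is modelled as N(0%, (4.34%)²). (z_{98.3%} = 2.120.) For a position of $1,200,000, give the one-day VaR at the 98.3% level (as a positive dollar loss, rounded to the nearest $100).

VaR = z·σ = 2.120 × 4.34% = 9.201%.
On $1,200,000: 0.09201 × $1,200,000 = $110,412.

$110,400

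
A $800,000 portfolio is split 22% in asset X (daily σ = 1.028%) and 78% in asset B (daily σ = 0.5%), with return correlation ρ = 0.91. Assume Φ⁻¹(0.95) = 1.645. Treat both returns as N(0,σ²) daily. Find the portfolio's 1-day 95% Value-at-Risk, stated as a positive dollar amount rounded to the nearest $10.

$7,940

σ_p² = 0.22²·1.028² + 0.78²·0.5² + 2·0.91·0.22·0.78·1.028·0.5 = 0.3638 (%²).
σ_p = √0.3638 = 0.603%.
VaR = 1.645 × 0.603% = 0.992%; on $800,000 that is $7,936.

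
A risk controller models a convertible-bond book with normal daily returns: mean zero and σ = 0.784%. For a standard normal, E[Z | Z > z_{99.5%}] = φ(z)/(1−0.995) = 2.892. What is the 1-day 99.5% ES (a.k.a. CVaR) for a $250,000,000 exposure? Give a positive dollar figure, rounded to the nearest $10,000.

ES = 0.784% × 2.892 = 2.267%.
On $250,000,000: 0.02267 × $250,000,000 = $5,667,500.

$5,670,000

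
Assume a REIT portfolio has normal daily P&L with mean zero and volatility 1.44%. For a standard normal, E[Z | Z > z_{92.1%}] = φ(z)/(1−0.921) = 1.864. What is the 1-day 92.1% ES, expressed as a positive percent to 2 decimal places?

ES = 1.44% × 1.864 = 2.684%.

2.68%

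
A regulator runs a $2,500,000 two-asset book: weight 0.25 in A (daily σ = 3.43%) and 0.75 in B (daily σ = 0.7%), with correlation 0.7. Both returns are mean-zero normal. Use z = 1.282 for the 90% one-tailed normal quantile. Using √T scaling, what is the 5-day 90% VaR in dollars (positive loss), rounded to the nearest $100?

σ_p = √(0.25²·3.43² + 0.75²·0.7² + 2·0.7·0.25·0.75·3.43·0.7) = 1.281%.
σ_{5d} = 1.281% × √5 = 2.864%.
VaR = 1.282 × 2.864% = 3.672%; on $2,500,000 that is $91,800.

$91,800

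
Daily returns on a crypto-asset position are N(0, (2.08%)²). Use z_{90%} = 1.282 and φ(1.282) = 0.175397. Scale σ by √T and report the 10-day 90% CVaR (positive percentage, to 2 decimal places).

σ_{10d} = 2.08% × √10 = 6.578%.
ES multiplier = φ(z)/(1−α) = 0.175397/0.1 = 1.754.
ES = 6.578% × 1.754 = 11.538%.

11.54%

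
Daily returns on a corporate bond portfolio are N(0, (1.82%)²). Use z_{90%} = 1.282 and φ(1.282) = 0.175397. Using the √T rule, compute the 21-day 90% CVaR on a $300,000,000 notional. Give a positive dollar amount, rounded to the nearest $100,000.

σ_{21d} = 1.82% × √21 = 8.340%.
ES multiplier = φ(z)/(1−α) = 0.175397/0.1 = 1.754.
ES = 8.340% × 1.754 = 14.628%; on $300,000,000: $43,884,000.

$43,900,000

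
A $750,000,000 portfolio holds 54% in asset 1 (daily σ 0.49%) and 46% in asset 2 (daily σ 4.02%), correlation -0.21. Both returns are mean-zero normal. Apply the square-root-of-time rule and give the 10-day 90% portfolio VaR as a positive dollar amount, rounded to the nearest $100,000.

$55,100,000

σ_p = √(0.54²·0.49² + 0.46²·4.02² + 2·-0.21·0.54·0.46·0.49·4.02) = 1.812%.
σ_{10d} = 1.812% × √10 = 5.730%.
z(90%) = 1.282.
VaR = 1.282 × 5.730% = 7.346%; on $750,000,000 that is $55,095,000.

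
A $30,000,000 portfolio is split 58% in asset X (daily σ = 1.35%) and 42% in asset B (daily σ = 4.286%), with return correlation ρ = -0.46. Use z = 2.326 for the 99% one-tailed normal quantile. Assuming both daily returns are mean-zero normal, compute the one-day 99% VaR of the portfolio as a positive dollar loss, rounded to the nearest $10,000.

σ_p² = 0.58²·1.35² + 0.42²·4.286² + 2·-0.46·0.58·0.42·1.35·4.286 = 2.5568 (%²).
σ_p = √2.5568 = 1.599%.
VaR = 2.326 × 1.599% = 3.719%; on $30,000,000 that is $1,115,700.

$1,120,000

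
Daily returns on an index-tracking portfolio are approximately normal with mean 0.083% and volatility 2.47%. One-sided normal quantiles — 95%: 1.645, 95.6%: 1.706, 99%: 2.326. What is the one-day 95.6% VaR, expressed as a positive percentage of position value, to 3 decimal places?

4.131%

VaR = −μ + z·σ = −(0.083%) + 1.706 × 2.47% = 4.131%.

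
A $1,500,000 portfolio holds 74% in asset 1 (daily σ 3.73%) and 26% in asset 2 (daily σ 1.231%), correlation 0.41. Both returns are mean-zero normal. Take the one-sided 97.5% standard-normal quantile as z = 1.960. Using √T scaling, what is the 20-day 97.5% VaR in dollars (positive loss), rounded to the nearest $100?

$382,100

σ_p = √(0.74²·3.73² + 0.26²·1.231² + 2·0.41·0.74·0.26·3.73·1.231) = 2.906%.
σ_{20d} = 2.906% × √20 = 12.996%.
VaR = 1.960 × 12.996% = 25.472%; on $1,500,000 that is $382,080.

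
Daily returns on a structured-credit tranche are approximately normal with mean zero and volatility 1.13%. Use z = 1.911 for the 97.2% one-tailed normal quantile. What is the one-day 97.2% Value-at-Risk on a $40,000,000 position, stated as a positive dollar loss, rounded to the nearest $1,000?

VaR = z·σ = 1.911 × 1.13% = 2.159%.
On $40,000,000: 0.02159 × $40,000,000 = $863,600.

$864,000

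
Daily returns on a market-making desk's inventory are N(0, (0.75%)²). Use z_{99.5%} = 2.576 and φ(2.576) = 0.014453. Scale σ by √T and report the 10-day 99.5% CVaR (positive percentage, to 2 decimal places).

6.86%

σ_{10d} = 0.75% × √10 = 2.372%.
ES multiplier = φ(z)/(1−α) = 0.014453/0.005 = 2.891.
ES = 2.372% × 2.891 = 6.857%.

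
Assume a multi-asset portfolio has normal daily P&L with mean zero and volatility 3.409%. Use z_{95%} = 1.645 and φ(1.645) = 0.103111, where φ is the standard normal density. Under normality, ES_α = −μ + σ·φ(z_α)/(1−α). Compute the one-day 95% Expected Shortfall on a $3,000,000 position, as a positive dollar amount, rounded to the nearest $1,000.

$211,000

Tail multiplier: φ(z)/(1−α) = 0.103111 / 0.05 = 2.062.
ES = 3.409% × 2.062 = 7.029%.
On $3,000,000: 0.07029 × $3,000,000 = $210,870.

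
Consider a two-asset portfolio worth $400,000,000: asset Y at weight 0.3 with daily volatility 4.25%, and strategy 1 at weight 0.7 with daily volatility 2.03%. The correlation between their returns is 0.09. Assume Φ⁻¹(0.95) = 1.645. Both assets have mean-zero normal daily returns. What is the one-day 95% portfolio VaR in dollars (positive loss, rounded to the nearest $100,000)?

$13,100,000

σ_p² = 0.3²·4.25² + 0.7²·2.03² + 2·0.09·0.3·0.7·4.25·2.03 = 3.9710 (%²).
σ_p = √3.9710 = 1.993%.
VaR = 1.645 × 1.993% = 3.278%; on $400,000,000 that is $13,112,000.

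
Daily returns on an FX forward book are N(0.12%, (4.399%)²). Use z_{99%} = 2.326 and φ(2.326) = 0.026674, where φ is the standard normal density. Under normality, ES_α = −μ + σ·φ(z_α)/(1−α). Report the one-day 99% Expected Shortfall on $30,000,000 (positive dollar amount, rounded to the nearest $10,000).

Tail multiplier: φ(z)/(1−α) = 0.026674 / 0.01 = 2.667.
ES = −(0.12%) + 4.399% × 2.667 = 11.612%.
On $30,000,000: 0.11612 × $30,000,000 = $3,483,600.

$3,480,000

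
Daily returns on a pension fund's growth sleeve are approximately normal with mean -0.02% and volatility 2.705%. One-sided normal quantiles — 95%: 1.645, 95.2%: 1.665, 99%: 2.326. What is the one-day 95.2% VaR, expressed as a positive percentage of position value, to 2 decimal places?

4.52%

VaR = −μ + z·σ = −(-0.02%) + 1.665 × 2.705% = 4.524%.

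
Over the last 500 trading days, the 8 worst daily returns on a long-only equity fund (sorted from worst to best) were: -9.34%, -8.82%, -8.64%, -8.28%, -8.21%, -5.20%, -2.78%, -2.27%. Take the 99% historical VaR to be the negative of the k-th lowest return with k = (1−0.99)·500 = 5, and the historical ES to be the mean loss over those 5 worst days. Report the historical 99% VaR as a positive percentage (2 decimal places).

k = 5; the 5th lowest return is -8.21%, so VaR = 8.21%.

8.21%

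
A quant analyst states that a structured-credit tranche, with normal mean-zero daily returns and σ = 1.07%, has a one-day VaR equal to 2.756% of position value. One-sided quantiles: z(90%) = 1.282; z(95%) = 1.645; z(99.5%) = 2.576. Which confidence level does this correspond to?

Implied z = VaR/σ = 2.756 / 1.07 = 2.576.
This matches z(99.5%) = 2.576.

99.5%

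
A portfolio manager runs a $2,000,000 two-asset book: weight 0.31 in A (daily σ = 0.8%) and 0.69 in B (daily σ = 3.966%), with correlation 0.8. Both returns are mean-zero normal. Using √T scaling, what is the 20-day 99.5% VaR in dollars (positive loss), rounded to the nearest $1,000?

$677,000

σ_p = √(0.31²·0.8² + 0.69²·3.966² + 2·0.8·0.31·0.69·0.8·3.966) = 2.939%.
σ_{20d} = 2.939% × √20 = 13.144%.
z(99.5%) = 2.576.
VaR = 2.576 × 13.144% = 33.859%; on $2,000,000 that is $677,180.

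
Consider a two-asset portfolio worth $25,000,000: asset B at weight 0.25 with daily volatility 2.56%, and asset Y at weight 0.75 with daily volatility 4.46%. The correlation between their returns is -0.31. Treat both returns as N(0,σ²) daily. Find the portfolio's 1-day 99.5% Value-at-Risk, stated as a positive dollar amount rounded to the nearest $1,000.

$2,064,000

σ_p² = 0.25²·2.56² + 0.75²·4.46² + 2·-0.31·0.25·0.75·2.56·4.46 = 10.2713 (%²).
σ_p = √10.2713 = 3.205%.
At 99.5%, z = 2.576.
VaR = 2.576 × 3.205% = 8.256%; on $25,000,000 that is $2,064,000.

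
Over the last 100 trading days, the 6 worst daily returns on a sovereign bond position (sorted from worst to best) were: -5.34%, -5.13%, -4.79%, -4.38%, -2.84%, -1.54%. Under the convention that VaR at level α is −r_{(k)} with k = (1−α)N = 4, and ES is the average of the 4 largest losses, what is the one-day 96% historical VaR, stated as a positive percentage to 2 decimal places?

k = 4; the 4th lowest return is -4.38%, so VaR = 4.38%.

4.38%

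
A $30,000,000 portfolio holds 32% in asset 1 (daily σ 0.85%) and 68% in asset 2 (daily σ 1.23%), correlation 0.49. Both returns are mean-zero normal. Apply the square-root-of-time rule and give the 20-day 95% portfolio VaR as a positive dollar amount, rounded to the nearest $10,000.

σ_p = √(0.32²·0.85² + 0.68²·1.23² + 2·0.49·0.32·0.68·0.85·1.23) = 0.998%.
σ_{20d} = 0.998% × √20 = 4.463%.
z(95%) = 1.645.
VaR = 1.645 × 4.463% = 7.342%; on $30,000,000 that is $2,202,600.

$2,200,000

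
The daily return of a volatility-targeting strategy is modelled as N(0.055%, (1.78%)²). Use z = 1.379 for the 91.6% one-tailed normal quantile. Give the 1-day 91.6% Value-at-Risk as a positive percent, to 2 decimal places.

2.40%

VaR = −μ + z·σ = −(0.055%) + 1.379 × 1.78% = 2.400%.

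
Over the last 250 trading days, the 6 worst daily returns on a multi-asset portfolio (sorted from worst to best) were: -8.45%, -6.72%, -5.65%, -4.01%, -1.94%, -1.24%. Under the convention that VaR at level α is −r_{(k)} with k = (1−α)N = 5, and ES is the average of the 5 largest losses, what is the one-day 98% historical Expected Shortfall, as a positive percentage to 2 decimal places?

The 5 worst returns sum to -26.77%.
ES = −(-26.77%) / 5 = 5.354% ≈ 5.35%.

5.35%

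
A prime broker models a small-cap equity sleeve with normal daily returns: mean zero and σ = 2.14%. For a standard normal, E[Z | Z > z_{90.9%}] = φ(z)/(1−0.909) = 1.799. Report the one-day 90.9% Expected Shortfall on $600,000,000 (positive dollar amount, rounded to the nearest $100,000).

ES = 2.14% × 1.799 = 3.850%.
On $600,000,000: 0.03850 × $600,000,000 = $23,100,000.

$23,100,000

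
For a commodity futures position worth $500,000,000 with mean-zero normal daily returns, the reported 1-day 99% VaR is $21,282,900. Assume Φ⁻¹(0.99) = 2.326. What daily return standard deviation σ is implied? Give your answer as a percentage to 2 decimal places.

VaR as a fraction: $21,282,900 / $500,000,000 = 4.257%.
σ = VaR / z = 4.257% / 2.326 = 1.830%.

1.83%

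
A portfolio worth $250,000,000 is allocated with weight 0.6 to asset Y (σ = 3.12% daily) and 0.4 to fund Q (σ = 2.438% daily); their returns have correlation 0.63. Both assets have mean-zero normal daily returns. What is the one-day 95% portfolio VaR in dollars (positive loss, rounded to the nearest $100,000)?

σ_p² = 0.6²·3.12² + 0.4²·2.438² + 2·0.63·0.6·0.4·3.12·2.438 = 6.7556 (%²).
σ_p = √6.7556 = 2.599%.
At 95%, z = 1.645.
VaR = 1.645 × 2.599% = 4.275%; on $250,000,000 that is $10,687,500.

$10,700,000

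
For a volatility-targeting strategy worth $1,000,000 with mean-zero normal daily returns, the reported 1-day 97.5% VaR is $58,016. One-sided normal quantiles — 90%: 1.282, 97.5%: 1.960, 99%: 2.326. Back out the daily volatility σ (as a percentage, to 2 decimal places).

2.96%

VaR as a fraction: $58,016 / $1,000,000 = 5.802%.
σ = VaR / z = 5.802% / 1.960 = 2.960%.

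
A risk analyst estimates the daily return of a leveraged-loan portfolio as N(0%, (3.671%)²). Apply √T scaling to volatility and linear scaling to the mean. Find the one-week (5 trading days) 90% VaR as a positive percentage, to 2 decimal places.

At 90%, z = 1.282.
σ_{5d} = 3.671% × √5 = 8.209%.
VaR = 1.282 × 8.209% = 10.524%.

10.52%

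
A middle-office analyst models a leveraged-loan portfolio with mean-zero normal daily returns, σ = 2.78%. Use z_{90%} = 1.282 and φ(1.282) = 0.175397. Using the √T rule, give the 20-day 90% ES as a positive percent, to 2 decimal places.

21.81%

σ_{20d} = 2.78% × √20 = 12.433%.
ES multiplier = φ(z)/(1−α) = 0.175397/0.1 = 1.754.
ES = 12.433% × 1.754 = 21.807%.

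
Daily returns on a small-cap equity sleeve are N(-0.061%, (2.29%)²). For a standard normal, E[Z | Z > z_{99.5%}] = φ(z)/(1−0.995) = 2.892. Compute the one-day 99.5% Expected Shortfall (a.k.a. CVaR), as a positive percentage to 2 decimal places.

ES = −(-0.061%) + 2.29% × 2.892 = 6.684%.

6.68%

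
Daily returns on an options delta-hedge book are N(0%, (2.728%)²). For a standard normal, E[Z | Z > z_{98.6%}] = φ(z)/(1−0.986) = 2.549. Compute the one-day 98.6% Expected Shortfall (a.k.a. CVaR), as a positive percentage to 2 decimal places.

6.95%

ES = 2.728% × 2.549 = 6.954%.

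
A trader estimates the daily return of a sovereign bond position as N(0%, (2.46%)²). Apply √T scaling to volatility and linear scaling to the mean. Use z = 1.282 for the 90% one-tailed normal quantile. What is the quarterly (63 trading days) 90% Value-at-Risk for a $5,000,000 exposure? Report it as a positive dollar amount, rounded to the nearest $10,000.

σ_{63d} = 2.46% × √63 = 19.526%.
VaR = 1.282 × 19.526% = 25.032%.
On $5,000,000: 0.25032 × $5,000,000 = $1,251,600.

$1,250,000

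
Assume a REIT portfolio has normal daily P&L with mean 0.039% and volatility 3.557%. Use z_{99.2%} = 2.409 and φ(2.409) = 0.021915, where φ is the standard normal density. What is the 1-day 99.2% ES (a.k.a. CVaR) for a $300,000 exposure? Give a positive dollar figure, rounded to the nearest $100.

$29,100

Tail multiplier: φ(z)/(1−α) = 0.021915 / 0.008 = 2.739.
ES = −(0.039%) + 3.557% × 2.739 = 9.704%.
On $300,000: 0.09704 × $300,000 = $29,112.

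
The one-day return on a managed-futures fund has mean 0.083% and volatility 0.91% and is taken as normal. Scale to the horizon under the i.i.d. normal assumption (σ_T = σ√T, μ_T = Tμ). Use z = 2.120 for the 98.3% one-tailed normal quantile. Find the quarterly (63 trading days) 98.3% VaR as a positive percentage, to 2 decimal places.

10.08%

σ_{63d} = 0.91% × √63 = 7.223%; μ_{63d} = 63 × 0.083% = 5.229%.
VaR = −(5.229%) + 2.120 × 7.223% = 10.084%.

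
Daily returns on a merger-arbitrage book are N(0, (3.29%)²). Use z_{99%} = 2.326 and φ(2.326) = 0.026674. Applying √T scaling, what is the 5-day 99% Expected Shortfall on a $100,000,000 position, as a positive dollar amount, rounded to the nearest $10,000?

σ_{5d} = 3.29% × √5 = 7.357%.
ES multiplier = φ(z)/(1−α) = 0.026674/0.01 = 2.667.
ES = 7.357% × 2.667 = 19.621%; on $100,000,000: $19,621,000.

$19,620,000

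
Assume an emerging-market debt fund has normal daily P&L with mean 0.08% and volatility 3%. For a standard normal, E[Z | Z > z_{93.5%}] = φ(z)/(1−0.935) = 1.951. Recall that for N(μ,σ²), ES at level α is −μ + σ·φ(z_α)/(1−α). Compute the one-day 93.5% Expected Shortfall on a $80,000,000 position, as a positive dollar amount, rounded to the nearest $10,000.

$4,620,000

ES = −(0.08%) + 3% × 1.951 = 5.773%.
On $80,000,000: 0.05773 × $80,000,000 = $4,618,400.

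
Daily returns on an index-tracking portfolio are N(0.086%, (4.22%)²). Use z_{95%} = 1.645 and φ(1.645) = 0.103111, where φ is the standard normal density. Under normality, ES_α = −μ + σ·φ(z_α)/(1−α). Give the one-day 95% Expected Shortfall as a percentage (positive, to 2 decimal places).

Tail multiplier: φ(z)/(1−α) = 0.103111 / 0.05 = 2.062.
ES = −(0.086%) + 4.22% × 2.062 = 8.616%.

8.62%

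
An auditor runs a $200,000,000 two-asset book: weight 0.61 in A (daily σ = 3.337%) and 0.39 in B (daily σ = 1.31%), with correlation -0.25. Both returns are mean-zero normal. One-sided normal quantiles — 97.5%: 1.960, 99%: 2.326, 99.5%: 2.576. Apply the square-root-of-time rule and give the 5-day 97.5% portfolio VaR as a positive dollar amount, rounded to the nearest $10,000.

$17,280,000

σ_p = √(0.61²·3.337² + 0.39²·1.31² + 2·-0.25·0.61·0.39·3.337·1.31) = 1.971%.
σ_{5d} = 1.971% × √5 = 4.407%.
VaR = 1.960 × 4.407% = 8.638%; on $200,000,000 that is $17,276,000.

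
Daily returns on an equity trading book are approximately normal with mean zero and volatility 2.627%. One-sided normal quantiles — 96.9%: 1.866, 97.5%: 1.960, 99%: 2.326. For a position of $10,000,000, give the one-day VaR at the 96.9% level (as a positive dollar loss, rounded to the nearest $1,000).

$490,000

VaR = z·σ = 1.866 × 2.627% = 4.902%.
On $10,000,000: 0.04902 × $10,000,000 = $490,200.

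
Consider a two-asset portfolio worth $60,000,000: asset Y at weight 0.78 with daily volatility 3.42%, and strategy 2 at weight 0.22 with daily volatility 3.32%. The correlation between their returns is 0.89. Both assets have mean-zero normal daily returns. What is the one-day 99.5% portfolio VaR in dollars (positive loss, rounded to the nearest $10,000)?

$5,150,000

σ_p² = 0.78²·3.42² + 0.22²·3.32² + 2·0.89·0.78·0.22·3.42·3.32 = 11.1178 (%²).
σ_p = √11.1178 = 3.334%.
At 99.5%, z = 2.576.
VaR = 2.576 × 3.334% = 8.588%; on $60,000,000 that is $5,152,800.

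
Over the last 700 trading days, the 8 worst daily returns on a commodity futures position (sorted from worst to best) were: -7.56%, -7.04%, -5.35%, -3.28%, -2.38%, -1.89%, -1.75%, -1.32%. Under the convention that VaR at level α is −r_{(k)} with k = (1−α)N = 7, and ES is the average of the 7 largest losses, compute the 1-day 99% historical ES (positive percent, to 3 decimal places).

The 7 worst returns sum to -29.25%.
ES = −(-29.25%) / 7 = 4.1785…% ≈ 4.179%.

4.179%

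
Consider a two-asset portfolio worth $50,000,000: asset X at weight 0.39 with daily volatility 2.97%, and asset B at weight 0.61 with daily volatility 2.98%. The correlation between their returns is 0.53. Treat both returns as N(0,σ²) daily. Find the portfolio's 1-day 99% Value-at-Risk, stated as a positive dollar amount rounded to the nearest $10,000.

σ_p² = 0.39²·2.97² + 0.61²·2.98² + 2·0.53·0.39·0.61·2.97·2.98 = 6.8779 (%²).
σ_p = √6.8779 = 2.623%.
At 99%, z = 2.326.
VaR = 2.326 × 2.623% = 6.101%; on $50,000,000 that is $3,050,500.

$3,050,000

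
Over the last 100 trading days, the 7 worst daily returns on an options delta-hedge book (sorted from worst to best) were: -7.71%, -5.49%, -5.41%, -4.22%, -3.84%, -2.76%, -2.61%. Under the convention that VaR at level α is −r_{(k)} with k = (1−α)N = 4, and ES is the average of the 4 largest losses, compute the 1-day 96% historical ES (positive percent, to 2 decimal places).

The 4 worst returns sum to -22.83%.
ES = −(-22.83%) / 4 = 5.7075% ≈ 5.71%.

5.71%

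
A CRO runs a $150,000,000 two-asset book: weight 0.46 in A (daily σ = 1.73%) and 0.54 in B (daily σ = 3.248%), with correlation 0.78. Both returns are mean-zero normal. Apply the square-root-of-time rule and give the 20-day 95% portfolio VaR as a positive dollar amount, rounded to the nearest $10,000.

$26,770,000

σ_p = √(0.46²·1.73² + 0.54²·3.248² + 2·0.78·0.46·0.54·1.73·3.248) = 2.426%.
σ_{20d} = 2.426% × √20 = 10.849%.
z(95%) = 1.645.
VaR = 1.645 × 10.849% = 17.847%; on $150,000,000 that is $26,770,500.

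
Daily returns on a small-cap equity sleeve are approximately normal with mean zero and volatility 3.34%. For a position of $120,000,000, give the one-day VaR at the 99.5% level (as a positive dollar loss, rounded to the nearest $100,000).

$10,300,000

At 99.5% one-sided, z = 2.576.
VaR = z·σ = 2.576 × 3.34% = 8.604%.
On $120,000,000: 0.08604 × $120,000,000 = $10,324,800.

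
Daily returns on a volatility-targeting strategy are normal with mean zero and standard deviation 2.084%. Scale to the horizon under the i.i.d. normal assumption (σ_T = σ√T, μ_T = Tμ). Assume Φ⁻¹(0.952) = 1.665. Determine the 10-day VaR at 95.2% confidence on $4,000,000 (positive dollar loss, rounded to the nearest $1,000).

σ_{10d} = 2.084% × √10 = 6.590%.
VaR = 1.665 × 6.590% = 10.972%.
On $4,000,000: 0.10972 × $4,000,000 = $438,880.

$439,000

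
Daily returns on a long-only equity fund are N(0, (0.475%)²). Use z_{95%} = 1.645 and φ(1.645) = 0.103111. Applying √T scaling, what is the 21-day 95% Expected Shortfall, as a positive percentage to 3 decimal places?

σ_{21d} = 0.475% × √21 = 2.177%.
ES multiplier = φ(z)/(1−α) = 0.103111/0.05 = 2.062.
ES = 2.177% × 2.062 = 4.489%.

4.489%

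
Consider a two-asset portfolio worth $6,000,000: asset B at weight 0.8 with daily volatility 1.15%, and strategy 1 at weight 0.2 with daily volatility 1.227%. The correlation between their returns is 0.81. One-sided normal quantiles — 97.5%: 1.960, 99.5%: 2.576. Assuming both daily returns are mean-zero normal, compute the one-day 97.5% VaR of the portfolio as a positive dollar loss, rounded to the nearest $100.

σ_p² = 0.8²·1.15² + 0.2²·1.227² + 2·0.81·0.8·0.2·1.15·1.227 = 1.2724 (%²).
σ_p = √1.2724 = 1.128%.
VaR = 1.960 × 1.128% = 2.211%; on $6,000,000 that is $132,660.

$132,700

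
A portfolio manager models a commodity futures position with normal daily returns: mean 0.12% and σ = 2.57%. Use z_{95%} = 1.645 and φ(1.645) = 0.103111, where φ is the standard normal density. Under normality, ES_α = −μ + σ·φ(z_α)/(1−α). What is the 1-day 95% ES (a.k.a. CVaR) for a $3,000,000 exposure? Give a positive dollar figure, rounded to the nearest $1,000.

$155,000

Tail multiplier: φ(z)/(1−α) = 0.103111 / 0.05 = 2.062.
ES = −(0.12%) + 2.57% × 2.062 = 5.179%.
On $3,000,000: 0.05179 × $3,000,000 = $155,370.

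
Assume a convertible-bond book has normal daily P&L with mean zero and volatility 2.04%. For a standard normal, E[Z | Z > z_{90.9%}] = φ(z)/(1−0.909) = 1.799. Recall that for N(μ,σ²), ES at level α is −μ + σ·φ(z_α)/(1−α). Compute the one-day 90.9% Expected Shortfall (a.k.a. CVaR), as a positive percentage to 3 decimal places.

ES = 2.04% × 1.799 = 3.670%.

3.670%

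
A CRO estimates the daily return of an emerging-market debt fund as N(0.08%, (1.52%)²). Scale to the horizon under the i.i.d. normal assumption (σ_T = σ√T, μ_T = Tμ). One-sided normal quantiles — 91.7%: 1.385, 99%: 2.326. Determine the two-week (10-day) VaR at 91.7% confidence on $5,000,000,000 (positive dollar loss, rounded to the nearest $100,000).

σ_{10d} = 1.52% × √10 = 4.807%; μ_{10d} = 10 × 0.08% = 0.800%.
VaR = −(0.800%) + 1.385 × 4.807% = 5.858%.
On $5,000,000,000: 0.05858 × $5,000,000,000 = $292,900,000.

$292,900,000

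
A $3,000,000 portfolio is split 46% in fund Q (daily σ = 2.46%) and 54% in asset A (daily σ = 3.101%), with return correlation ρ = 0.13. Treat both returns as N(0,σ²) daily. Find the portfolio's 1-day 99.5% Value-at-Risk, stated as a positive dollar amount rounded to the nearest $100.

$165,300

σ_p² = 0.46²·2.46² + 0.54²·3.101² + 2·0.13·0.46·0.54·2.46·3.101 = 4.5773 (%²).
σ_p = √4.5773 = 2.139%.
At 99.5%, z = 2.576.
VaR = 2.576 × 2.139% = 5.510%; on $3,000,000 that is $165,300.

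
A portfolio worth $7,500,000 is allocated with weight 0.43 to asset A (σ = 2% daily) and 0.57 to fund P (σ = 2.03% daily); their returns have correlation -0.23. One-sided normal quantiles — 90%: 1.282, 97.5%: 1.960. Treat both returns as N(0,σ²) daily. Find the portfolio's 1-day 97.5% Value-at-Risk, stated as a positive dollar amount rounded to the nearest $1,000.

$187,000

σ_p² = 0.43²·2² + 0.57²·2.03² + 2·-0.23·0.43·0.57·2·2.03 = 1.6207 (%²).
σ_p = √1.6207 = 1.273%.
VaR = 1.960 × 1.273% = 2.495%; on $7,500,000 that is $187,125.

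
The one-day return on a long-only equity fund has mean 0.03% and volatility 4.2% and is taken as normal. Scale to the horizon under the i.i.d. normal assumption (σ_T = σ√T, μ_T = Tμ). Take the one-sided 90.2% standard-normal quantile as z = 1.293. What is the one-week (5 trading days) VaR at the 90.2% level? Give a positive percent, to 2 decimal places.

11.99%

σ_{5d} = 4.2% × √5 = 9.391%; μ_{5d} = 5 × 0.03% = 0.150%.
VaR = −(0.150%) + 1.293 × 9.391% = 11.993%.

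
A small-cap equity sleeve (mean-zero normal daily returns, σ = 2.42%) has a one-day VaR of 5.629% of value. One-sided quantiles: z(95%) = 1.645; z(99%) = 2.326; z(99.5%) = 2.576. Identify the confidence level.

99%

Implied z = VaR/σ = 5.629 / 2.42 = 2.326.
This matches z(99%) = 2.326.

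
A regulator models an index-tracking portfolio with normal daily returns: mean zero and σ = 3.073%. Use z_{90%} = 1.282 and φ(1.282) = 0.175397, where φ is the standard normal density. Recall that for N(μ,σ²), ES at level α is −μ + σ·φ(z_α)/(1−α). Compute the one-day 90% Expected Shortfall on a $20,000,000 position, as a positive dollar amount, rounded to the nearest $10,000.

Tail multiplier: φ(z)/(1−α) = 0.175397 / 0.1 = 1.754.
ES = 3.073% × 1.754 = 5.390%.
On $20,000,000: 0.05390 × $20,000,000 = $1,078,000.

$1,080,000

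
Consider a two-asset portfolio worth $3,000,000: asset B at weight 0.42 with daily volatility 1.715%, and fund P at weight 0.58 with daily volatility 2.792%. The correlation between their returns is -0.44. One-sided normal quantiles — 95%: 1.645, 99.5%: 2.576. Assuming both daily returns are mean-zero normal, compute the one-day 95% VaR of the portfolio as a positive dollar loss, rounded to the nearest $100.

$71,800

σ_p² = 0.42²·1.715² + 0.58²·2.792² + 2·-0.44·0.42·0.58·1.715·2.792 = 2.1147 (%²).
σ_p = √2.1147 = 1.454%.
VaR = 1.645 × 1.454% = 2.392%; on $3,000,000 that is $71,760.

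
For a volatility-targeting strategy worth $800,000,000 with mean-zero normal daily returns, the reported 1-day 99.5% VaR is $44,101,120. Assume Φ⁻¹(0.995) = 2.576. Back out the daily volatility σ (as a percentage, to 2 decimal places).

2.14%

VaR as a fraction: $44,101,120 / $800,000,000 = 5.513%.
σ = VaR / z = 5.513% / 2.576 = 2.140%.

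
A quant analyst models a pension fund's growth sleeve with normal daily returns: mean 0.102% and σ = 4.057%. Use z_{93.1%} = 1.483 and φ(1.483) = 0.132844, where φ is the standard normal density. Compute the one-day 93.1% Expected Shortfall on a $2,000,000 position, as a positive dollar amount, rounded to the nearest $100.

Tail multiplier: φ(z)/(1−α) = 0.132844 / 0.069 = 1.925.
ES = −(0.102%) + 4.057% × 1.925 = 7.708%.
On $2,000,000: 0.07708 × $2,000,000 = $154,160.

$154,200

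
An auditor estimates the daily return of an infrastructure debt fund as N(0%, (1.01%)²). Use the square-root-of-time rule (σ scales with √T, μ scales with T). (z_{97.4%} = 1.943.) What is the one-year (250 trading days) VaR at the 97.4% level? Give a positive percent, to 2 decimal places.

σ_{250d} = 1.01% × √250 = 15.970%.
VaR = 1.943 × 15.970% = 31.030%.

31.03%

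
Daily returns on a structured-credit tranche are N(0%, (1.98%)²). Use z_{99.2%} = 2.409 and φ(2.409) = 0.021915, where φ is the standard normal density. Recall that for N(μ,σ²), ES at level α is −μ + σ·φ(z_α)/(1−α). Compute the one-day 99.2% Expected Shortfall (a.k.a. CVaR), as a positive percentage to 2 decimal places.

5.42%

Tail multiplier: φ(z)/(1−α) = 0.021915 / 0.008 = 2.739.
ES = 1.98% × 2.739 = 5.423%.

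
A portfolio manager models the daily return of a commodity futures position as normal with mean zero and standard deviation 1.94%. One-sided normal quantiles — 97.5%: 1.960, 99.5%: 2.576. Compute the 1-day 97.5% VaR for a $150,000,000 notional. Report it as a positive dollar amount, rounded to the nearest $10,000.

VaR = z·σ = 1.960 × 1.94% = 3.802%.
On $150,000,000: 0.03802 × $150,000,000 = $5,703,000.

$5,700,000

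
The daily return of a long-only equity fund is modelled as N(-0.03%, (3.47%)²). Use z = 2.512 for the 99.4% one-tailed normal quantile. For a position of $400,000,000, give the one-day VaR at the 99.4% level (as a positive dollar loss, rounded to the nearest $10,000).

$34,990,000

VaR = −μ + z·σ = −(-0.03%) + 2.512 × 3.47% = 8.747%.
On $400,000,000: 0.08747 × $400,000,000 = $34,988,000.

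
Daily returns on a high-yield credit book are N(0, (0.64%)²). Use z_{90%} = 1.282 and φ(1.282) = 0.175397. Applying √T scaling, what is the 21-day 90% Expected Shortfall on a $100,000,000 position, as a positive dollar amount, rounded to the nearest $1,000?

$5,144,000

σ_{21d} = 0.64% × √21 = 2.933%.
ES multiplier = φ(z)/(1−α) = 0.175397/0.1 = 1.754.
ES = 2.933% × 1.754 = 5.144%; on $100,000,000: $5,144,000.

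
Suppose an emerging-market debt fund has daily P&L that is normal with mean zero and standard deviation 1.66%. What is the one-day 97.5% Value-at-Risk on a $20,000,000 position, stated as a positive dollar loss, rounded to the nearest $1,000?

At 97.5% one-sided, z = 1.960.
VaR = z·σ = 1.960 × 1.66% = 3.254%.
On $20,000,000: 0.03254 × $20,000,000 = $650,800.

$651,000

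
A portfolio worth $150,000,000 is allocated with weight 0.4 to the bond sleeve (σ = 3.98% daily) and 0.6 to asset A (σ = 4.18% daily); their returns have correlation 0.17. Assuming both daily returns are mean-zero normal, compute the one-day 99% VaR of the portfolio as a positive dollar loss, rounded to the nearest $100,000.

σ_p² = 0.4²·3.98² + 0.6²·4.18² + 2·0.17·0.4·0.6·3.98·4.18 = 10.1821 (%²).
σ_p = √10.1821 = 3.191%.
At 99%, z = 2.326.
VaR = 2.326 × 3.191% = 7.422%; on $150,000,000 that is $11,133,000.

$11,100,000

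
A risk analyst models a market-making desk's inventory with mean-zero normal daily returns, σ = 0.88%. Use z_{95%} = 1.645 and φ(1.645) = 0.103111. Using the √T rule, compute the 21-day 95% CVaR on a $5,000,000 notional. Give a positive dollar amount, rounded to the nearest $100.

$415,800

σ_{21d} = 0.88% × √21 = 4.033%.
ES multiplier = φ(z)/(1−α) = 0.103111/0.05 = 2.062.
ES = 4.033% × 2.062 = 8.316%; on $5,000,000: $415,800.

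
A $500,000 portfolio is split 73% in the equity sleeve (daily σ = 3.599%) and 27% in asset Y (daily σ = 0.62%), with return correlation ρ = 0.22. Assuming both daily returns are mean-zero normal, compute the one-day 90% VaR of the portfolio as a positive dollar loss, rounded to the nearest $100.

$17,100

σ_p² = 0.73²·3.599² + 0.27²·0.62² + 2·0.22·0.73·0.27·3.599·0.62 = 7.1241 (%²).
σ_p = √7.1241 = 2.669%.
At 90%, z = 1.282.
VaR = 1.282 × 2.669% = 3.422%; on $500,000 that is $17,110.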